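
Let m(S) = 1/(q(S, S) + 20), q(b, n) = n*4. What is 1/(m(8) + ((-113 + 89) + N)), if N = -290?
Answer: -52/16327 ≈ -0.0031849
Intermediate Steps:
q(b, n) = 4*n
m(S) = 1/(20 + 4*S) (m(S) = 1/(4*S + 20) = 1/(20 + 4*S))
1/(m(8) + ((-113 + 89) + N)) = 1/(1/(4*(5 + 8)) + ((-113 + 89) - 290)) = 1/((¼)/13 + (-24 - 290)) = 1/((¼)*(1/13) - 314) = 1/(1/52 - 314) = 1/(-16327/52) = -52/16327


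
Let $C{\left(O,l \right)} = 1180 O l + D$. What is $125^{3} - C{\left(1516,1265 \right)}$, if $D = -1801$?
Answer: $-2260978274$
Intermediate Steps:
$C{\left(O,l \right)} = -1801 + 1180 O l$ ($C{\left(O,l \right)} = 1180 O l - 1801 = -1801 + 1180 O l$)
$125^{3} - C{\left(1516,1265 \right)} = 125^{3} - \left(-1801 + 1180 \cdot 1516 \cdot 1265\right) = 1953125 - \left(-1801 + 2262933200\right) = 1953125 - 2262931399 = -2260978274$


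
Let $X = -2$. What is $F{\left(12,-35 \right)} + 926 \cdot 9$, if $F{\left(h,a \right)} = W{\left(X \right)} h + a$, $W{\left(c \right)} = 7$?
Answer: $8383$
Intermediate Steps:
$F{\left(h,a \right)} = a + 7 h$ ($F{\left(h,a \right)} = 7 h + a = a + 7 h$)
$F{\left(12,-35 \right)} + 926 \cdot 9 = \left(-35 + 7 \cdot 12\right) + 926 \cdot 9 = \left(-35 + 84\right) + 8334 = 49 + 8334 = 8383$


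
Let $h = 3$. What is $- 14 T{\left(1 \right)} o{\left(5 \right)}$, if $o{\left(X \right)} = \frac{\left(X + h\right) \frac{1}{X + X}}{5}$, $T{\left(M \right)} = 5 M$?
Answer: $- \frac{56}{5} \approx -11.2$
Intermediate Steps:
$o{\left(X \right)} = \frac{3 + X}{10 X}$ ($o{\left(X \right)} = \frac{\left(X + 3\right) \frac{1}{X + X}}{5} = \frac{3 + X}{2 X} \frac{1}{5} = \frac{3 + X}{10 X}$)
$- 14 T{\left(1 \right)} o{\left(5 \right)} = - 14 \cdot 5 \cdot 1 \frac{3 + 5}{10 \cdot 5} = \left(-14\right) 5 \cdot \frac{1}{10} \cdot \frac{1}{5} \cdot 8 = \left(-70\right) \frac{4}{25} = - \frac{56}{5}$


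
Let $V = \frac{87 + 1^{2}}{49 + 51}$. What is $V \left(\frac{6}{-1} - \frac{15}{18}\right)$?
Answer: $- \frac{451}{75} \approx -6.0133$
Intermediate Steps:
$V = \frac{22}{25}$ ($V = \frac{87 + 1}{100} = 88 \cdot \frac{1}{100} = \frac{22}{25} \approx 0.88$)
$V \left(\frac{6}{-1} - \frac{15}{18}\right) = \frac{22 \left(\frac{6}{-1} - \frac{15}{18}\right)}{25} = \frac{22 \left(6 \left(-1\right) - \frac{5}{6}\right)}{25} = \frac{22 \left(-6 - \frac{5}{6}\right)}{25} = \frac{22}{25} \left(- \frac{41}{6}\right) = - \frac{451}{75}$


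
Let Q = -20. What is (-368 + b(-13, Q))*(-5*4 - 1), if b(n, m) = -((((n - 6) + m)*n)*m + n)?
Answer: -205485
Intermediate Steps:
b(n, m) = -n - m*n*(-6 + m + n) (b(n, m) = -((((-6 + n) + m)*n)*m + n) = -(((-6 + m + n)*n)*m + n) = -((n*(-6 + m + n))*m + n) = -(m*n*(-6 + m + n) + n) = -(n + m*n*(-6 + m + n)) = -n - m*n*(-6 + m + n))
(-368 + b(-13, Q))*(-5*4 - 1) = (-368 - 13*(-1 - 1*(-20)² + 6*(-20) - 1*(-20)*(-13)))*(-5*4 - 1) = (-368 - 13*(-1 - 1*400 - 120 - 260))*(-20 - 1) = (-368 - 13*(-1 - 400 - 120 - 260))*(-21) = (-368 - 13*(-781))*(-21) = (-368 + 10153)*(-21) = 9785*(-21) = -205485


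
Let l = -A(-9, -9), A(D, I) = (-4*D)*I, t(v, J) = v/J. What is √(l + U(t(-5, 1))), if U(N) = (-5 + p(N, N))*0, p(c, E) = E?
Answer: 18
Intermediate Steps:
U(N) = 0 (U(N) = (-5 + N)*0 = 0)
A(D, I) = -4*D*I
l = 324 (l = -(-4)*(-9)*(-9) = -1*(-324) = 324)
√(l + U(t(-5, 1))) = √(324 + 0) = √324 = 18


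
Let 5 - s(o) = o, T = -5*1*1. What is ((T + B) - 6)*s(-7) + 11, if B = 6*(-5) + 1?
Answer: -469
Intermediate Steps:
T = -5 (T = -5*1 = -5)
s(o) = 5 - o
B = -29 (B = -30 + 1 = -29)
((T + B) - 6)*s(-7) + 11 = ((-5 - 29) - 6)*(5 - 1*(-7)) + 11 = (-34 - 6)*(5 + 7) + 11 = -40*12 + 11 = -480 + 11 = -469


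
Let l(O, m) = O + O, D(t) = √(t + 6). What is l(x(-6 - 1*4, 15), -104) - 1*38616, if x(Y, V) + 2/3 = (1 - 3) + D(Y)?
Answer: -115864/3 + 4*I ≈ -38621.0 + 4.0*I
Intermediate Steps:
D(t) = √(6 + t)
x(Y, V) = -8/3 + √(6 + Y) (x(Y, V) = -⅔ + ((1 - 3) + √(6 + Y)) = -⅔ + (-2 + √(6 + Y)) = -8/3 + √(6 + Y))
l(O, m) = 2*O
l(x(-6 - 1*4, 15), -104) - 1*38616 = 2*(-8/3 + √(6 + (-6 - 1*4))) - 1*38616 = 2*(-8/3 + √(6 + (-6 - 4))) - 38616 = 2*(-8/3 + √(6 - 10)) - 38616 = 2*(-8/3 + √(-4)) - 38616 = 2*(-8/3 + 2*I) - 38616 = (-16/3 + 4*I) - 38616 = -115864/3 + 4*I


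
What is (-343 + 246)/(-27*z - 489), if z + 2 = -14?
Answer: 97/57 ≈ 1.7018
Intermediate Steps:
z = -16 (z = -2 - 14 = -16)
(-343 + 246)/(-27*z - 489) = (-343 + 246)/(-27*(-16) - 489) = -97/(432 - 489) = -97/(-57) = -97*(-1/57) = 97/57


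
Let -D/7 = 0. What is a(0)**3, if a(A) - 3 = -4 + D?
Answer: -1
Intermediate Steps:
D = 0 (D = -7*0 = 0)
a(A) = -1 (a(A) = 3 + (-4 + 0) = 3 - 4 = -1)
a(0)**3 = (-1)**3 = -1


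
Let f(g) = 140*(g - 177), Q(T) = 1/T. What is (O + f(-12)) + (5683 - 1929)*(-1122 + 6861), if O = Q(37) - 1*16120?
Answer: 795560163/37 ≈ 2.1502e+7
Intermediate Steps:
f(g) = -24780 + 140*g (f(g) = 140*(-177 + g) = -24780 + 140*g)
O = -596439/37 (O = 1/37 - 1*16120 = 1/37 - 16120 = -596439/37 ≈ -16120.)
(O + f(-12)) + (5683 - 1929)*(-1122 + 6861) = (-596439/37 + (-24780 + 140*(-12))) + (5683 - 1929)*(-1122 + 6861) = (-596439/37 + (-24780 - 1680)) + 3754*5739 = (-596439/37 - 26460) + 21544206 = -1575459/37 + 21544206 = 795560163/37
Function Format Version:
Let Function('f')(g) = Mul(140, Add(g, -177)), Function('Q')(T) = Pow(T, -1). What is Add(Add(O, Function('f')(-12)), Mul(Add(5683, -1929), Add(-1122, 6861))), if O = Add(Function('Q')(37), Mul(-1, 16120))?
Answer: Rational(795560163, 37) ≈ 2.1502e+7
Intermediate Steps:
Function('f')(g) = Add(-24780, Mul(140, g)) (Function('f')(g) = Mul(140, Add(-177, g)) = Add(-24780, Mul(140, g)))
O = Rational(-596439, 37) (O = Add(Pow(37, -1), Mul(-1, 16120)) = Add(Rational(1, 37), -16120) = Rational(-596439, 37) ≈ -16120.)
Add(Add(O, Function('f')(-12)), Mul(Add(5683, -1929), Add(-1122, 6861))) = Add(Add(Rational(-596439, 37), Add(-24780, Mul(140, -12))), Mul(Add(5683, -1929), Add(-1122, 6861))) = Add(Add(Rational(-596439, 37), Add(-24780, -1680)), Mul(3754, 5739)) = Add(Add(Rational(-596439, 37), -26460), 21544206) = Add(Rational(-1575459, 37), 21544206) = Rational(795560163, 37)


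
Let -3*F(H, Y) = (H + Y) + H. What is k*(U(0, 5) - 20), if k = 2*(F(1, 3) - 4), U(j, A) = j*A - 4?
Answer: 272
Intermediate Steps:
F(H, Y) = -2*H/3 - Y/3 (F(H, Y) = -((H + Y) + H)/3 = -(Y + 2*H)/3 = -2*H/3 - Y/3)
U(j, A) = -4 + A*j (U(j, A) = A*j - 4 = -4 + A*j)
k = -34/3 (k = 2*((-2/3*1 - 1/3*3) - 4) = 2*((-2/3 - 1) - 4) = 2*(-5/3 - 4) = 2*(-17/3) = -34/3 ≈ -11.333)
k*(U(0, 5) - 20) = -34*((-4 + 5*0) - 20)/3 = -34*((-4 + 0) - 20)/3 = -34*(-4 - 20)/3 = -34/3*(-24) = 272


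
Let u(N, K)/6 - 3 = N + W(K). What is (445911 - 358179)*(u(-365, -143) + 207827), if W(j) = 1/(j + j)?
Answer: 2580080734584/143 ≈ 1.8043e+10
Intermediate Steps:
W(j) = 1/(2*j)
u(N, K) = 18 + 3/K + 6*N (u(N, K) = 18 + 6*(N + 1/(2*K)) = 18 + (3/K + 6*N) = 18 + 3/K + 6*N)
(445911 - 358179)*(u(-365, -143) + 207827) = (445911 - 358179)*((18 + 3/(-143) + 6*(-365)) + 207827) = 87732*((18 + 3*(-1/143) - 2190) + 207827) = 87732*((18 - 3/143 - 2190) + 207827) = 87732*(-310599/143 + 207827) = 87732*(29408662/143) = 2580080734584/143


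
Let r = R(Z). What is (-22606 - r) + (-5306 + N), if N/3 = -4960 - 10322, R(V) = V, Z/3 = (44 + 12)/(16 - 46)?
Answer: -368762/5 ≈ -73752.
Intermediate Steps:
Z = -28/5 (Z = 3*((44 + 12)/(16 - 46)) = 3*(56/(-30)) = 3*(56*(-1/30)) = 3*(-28/15) = -28/5 ≈ -5.6000)
N = -45846 (N = 3*(-4960 - 10322) = 3*(-15282) = -45846)
r = -28/5 ≈ -5.6000
(-22606 - r) + (-5306 + N) = (-22606 - 1*(-28/5)) + (-5306 - 45846) = (-22606 + 28/5) - 51152 = -113002/5 - 51152 = -368762/5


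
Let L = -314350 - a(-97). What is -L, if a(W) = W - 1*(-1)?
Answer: 314254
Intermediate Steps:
a(W) = 1 + W (a(W) = W + 1 = 1 + W)
L = -314254 (L = -314350 - (1 - 97) = -314350 - 1*(-96) = -314350 + 96 = -314254)
-L = -1*(-314254) = 314254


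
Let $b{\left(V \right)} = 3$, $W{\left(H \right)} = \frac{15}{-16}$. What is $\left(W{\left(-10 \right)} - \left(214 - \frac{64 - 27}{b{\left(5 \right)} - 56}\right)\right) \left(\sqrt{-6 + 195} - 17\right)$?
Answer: $\frac{3108603}{848} - \frac{548577 \sqrt{21}}{848} \approx 701.31$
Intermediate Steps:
$W{\left(H \right)} = - \frac{15}{16}$ ($W{\left(H \right)} = 15 \left(- \frac{1}{16}\right) = - \frac{15}{16}$)
$\left(W{\left(-10 \right)} - \left(214 - \frac{64 - 27}{b{\left(5 \right)} - 56}\right)\right) \left(\sqrt{-6 + 195} - 17\right) = \left(- \frac{15}{16} - \left(214 - \frac{64 - 27}{3 - 56}\right)\right) \left(\sqrt{-6 + 195} - 17\right) = \left(- \frac{15}{16} - \left(214 - \frac{37}{-53}\right)\right) \left(\sqrt{189} - 17\right) = \left(- \frac{15}{16} + \left(-214 + 37 \left(- \frac{1}{53}\right)\right)\right) \left(3 \sqrt{21} - 17\right) = \left(- \frac{15}{16} - \frac{11379}{53}\right) \left(-17 + 3 \sqrt{21}\right) = - \frac{182859 \left(-17 + 3 \sqrt{21}\right)}{848} = \frac{3108603}{848} - \frac{548577 \sqrt{21}}{848}$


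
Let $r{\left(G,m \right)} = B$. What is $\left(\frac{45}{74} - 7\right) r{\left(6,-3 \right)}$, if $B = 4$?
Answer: $- \frac{946}{37} \approx -25.568$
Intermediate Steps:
$r{\left(G,m \right)} = 4$
$\left(\frac{45}{74} - 7\right) r{\left(6,-3 \right)} = \left(\frac{45}{74} - 7\right) 4 = \left(- \frac{473}{74}\right) 4 = - \frac{946}{37}$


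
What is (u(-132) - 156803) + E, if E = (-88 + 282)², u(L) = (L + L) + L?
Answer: -119563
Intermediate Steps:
u(L) = 3*L (u(L) = 2*L + L = 3*L)
E = 37636 (E = 194² = 37636)
(u(-132) - 156803) + E = (3*(-132) - 156803) + 37636 = (-396 - 156803) + 37636 = -157199 + 37636 = -119563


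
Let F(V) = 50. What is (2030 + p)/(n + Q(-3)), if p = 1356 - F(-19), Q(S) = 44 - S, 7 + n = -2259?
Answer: -3336/2219 ≈ -1.5034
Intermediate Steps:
n = -2266 (n = -7 - 2259 = -2266)
p = 1306 (p = 1356 - 1*50 = 1356 - 50 = 1306)
(2030 + p)/(n + Q(-3)) = (2030 + 1306)/(-2266 + (44 - 1*(-3))) = 3336/(-2266 + (44 + 3)) = 3336/(-2266 + 47) = 3336/(-2219) = 3336*(-1/2219) = -3336/2219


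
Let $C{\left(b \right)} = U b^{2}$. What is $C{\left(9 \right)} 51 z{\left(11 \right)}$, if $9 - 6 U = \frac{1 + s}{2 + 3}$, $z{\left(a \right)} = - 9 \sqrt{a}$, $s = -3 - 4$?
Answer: $- \frac{632043 \sqrt{11}}{10} \approx -2.0963 \cdot 10^{5}$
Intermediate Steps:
$s = -7$ ($s = -3 - 4 = -7$)
$U = \frac{17}{10}$ ($U = \frac{3}{2} - \frac{\left(1 - 7\right) \frac{1}{2 + 3}}{6} = \frac{3}{2} - \frac{\left(-6\right) \frac{1}{5}}{6} = \frac{3}{2} - - \frac{1}{5} = \frac{3}{2} + \frac{1}{5} = \frac{17}{10} \approx 1.7$)
$C{\left(b \right)} = \frac{17 b^{2}}{10}$
$C{\left(9 \right)} 51 z{\left(11 \right)} = \frac{17 \cdot 9^{2}}{10} \cdot 51 \left(- 9 \sqrt{11}\right) = \frac{17}{10} \cdot 81 \cdot 51 \left(- 9 \sqrt{11}\right) = \frac{1377}{10} \cdot 51 \left(- 9 \sqrt{11}\right) = \frac{70227 \left(- 9 \sqrt{11}\right)}{10} = - \frac{632043 \sqrt{11}}{10}$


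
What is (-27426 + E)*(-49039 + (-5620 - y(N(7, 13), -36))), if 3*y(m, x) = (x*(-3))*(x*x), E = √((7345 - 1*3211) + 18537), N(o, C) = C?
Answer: 2778665190 - 303945*√2519 ≈ 2.7634e+9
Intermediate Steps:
E = 3*√2519 (E = √((7345 - 3211) + 18537) = √(4134 + 18537) = √22671 = 3*√2519 ≈ 150.57)
y(m, x) = -x³ (y(m, x) = ((x*(-3))*(x*x))/3 = ((-3*x)*x²)/3 = (-3*x³)/3 = -x³)
(-27426 + E)*(-49039 + (-5620 - y(N(7, 13), -36))) = (-27426 + 3*√2519)*(-49039 + (-5620 - (-1)*(-36)³)) = (-27426 + 3*√2519)*(-49039 + (-5620 - (-1)*(-46656))) = (-27426 + 3*√2519)*(-49039 + (-5620 - 1*46656)) = (-27426 + 3*√2519)*(-49039 + (-5620 - 46656)) = (-27426 + 3*√2519)*(-49039 - 52276) = (-27426 + 3*√2519)*(-101315) = 2778665190 - 303945*√2519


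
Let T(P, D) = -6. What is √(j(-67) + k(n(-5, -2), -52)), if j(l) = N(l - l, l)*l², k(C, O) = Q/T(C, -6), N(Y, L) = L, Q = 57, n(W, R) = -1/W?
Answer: I*√1203090/2 ≈ 548.43*I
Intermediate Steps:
k(C, O) = -19/2 (k(C, O) = 57/(-6) = 57*(-⅙) = -19/2)
j(l) = l³ (j(l) = l*l² = l³)
√(j(-67) + k(n(-5, -2), -52)) = √((-67)³ - 19/2) = √(-300763 - 19/2) = √(-601545/2) = I*√1203090/2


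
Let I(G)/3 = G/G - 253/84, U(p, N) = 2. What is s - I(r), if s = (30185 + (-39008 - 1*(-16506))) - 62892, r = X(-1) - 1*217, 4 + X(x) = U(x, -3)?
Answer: -1545683/28 ≈ -55203.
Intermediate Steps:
X(x) = -2 (X(x) = -4 + 2 = -2)
r = -219 (r = -2 - 1*217 = -2 - 217 = -219)
s = -55209 (s = (30185 + (-39008 + 16506)) - 62892 = (30185 - 22502) - 62892 = 7683 - 62892 = -55209)
I(G) = -169/28 (I(G) = 3*(G/G - 253/84) = 3*(1 - 253*1/84) = 3*(1 - 253/84) = 3*(-169/84) = -169/28)
s - I(r) = -55209 - 1*(-169/28) = -55209 + 169/28 = -1545683/28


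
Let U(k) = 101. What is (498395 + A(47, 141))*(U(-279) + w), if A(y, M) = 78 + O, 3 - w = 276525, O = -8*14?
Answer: -137757445981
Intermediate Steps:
O = -112
w = -276522 (w = 3 - 1*276525 = 3 - 276525 = -276522)
A(y, M) = -34 (A(y, M) = 78 - 112 = -34)
(498395 + A(47, 141))*(U(-279) + w) = (498395 - 34)*(101 - 276522) = 498361*(-276421) = -137757445981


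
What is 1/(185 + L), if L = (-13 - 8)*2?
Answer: 1/143 ≈ 0.0069930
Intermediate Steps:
L = -42 (L = -21*2 = -42)
1/(185 + L) = 1/(185 - 42) = 1/143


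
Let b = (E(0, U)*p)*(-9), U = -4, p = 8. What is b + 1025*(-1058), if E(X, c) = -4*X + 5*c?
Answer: -1083010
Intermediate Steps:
b = 1440 (b = ((-4*0 + 5*(-4))*8)*(-9) = ((0 - 20)*8)*(-9) = -20*8*(-9) = -160*(-9) = 1440)
b + 1025*(-1058) = 1440 + 1025*(-1058) = 1440 - 1084450 = -1083010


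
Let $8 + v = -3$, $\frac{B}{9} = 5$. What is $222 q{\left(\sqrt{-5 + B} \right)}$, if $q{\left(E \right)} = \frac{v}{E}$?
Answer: $- \frac{1221 \sqrt{10}}{10} \approx -386.11$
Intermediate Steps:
$B = 45$ ($B = 9 \cdot 5 = 45$)
$v = -11$ ($v = -8 - 3 = -11$)
$q{\left(E \right)} = - \frac{11}{E}$
$222 q{\left(\sqrt{-5 + B} \right)} = 222 \left(- \frac{11}{\sqrt{-5 + 45}}\right) = 222 \left(- \frac{11}{\sqrt{40}}\right) = 222 \left(- \frac{11}{2 \sqrt{10}}\right) = 222 \left(- 11 \frac{\sqrt{10}}{20}\right) = 222 \left(- \frac{11 \sqrt{10}}{20}\right) = - \frac{1221 \sqrt{10}}{10}$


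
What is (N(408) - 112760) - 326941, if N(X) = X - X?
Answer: -439701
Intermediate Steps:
N(X) = 0
(N(408) - 112760) - 326941 = (0 - 112760) - 326941 = -112760 - 326941 = -439701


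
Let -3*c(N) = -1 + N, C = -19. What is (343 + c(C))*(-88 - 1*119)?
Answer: -72381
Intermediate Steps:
c(N) = ⅓ - N/3 (c(N) = -(-1 + N)/3 = ⅓ - N/3)
(343 + c(C))*(-88 - 1*119) = (343 + (⅓ - ⅓*(-19)))*(-88 - 1*119) = (343 + (⅓ + 19/3))*(-88 - 119) = (343 + 20/3)*(-207) = (1049/3)*(-207) = -72381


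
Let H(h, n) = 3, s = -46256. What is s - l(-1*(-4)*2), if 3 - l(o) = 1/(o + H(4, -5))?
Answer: -508848/11 ≈ -46259.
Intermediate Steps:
l(o) = 3 - 1/(3 + o) (l(o) = 3 - 1/(o + 3) = 3 - 1/(3 + o))
s - l(-1*(-4)*2) = -46256 - (8 + 3*(-1*(-4)*2))/(3 - 1*(-4)*2) = -46256 - (8 + 3*(4*2))/(3 + 4*2) = -46256 - (8 + 3*8)/(3 + 8) = -46256 - (8 + 24)/11 = -46256 - 32/11 = -508848/11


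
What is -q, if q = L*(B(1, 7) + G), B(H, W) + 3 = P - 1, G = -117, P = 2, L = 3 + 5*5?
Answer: 3332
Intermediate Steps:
L = 28 (L = 3 + 25 = 28)
B(H, W) = -2 (B(H, W) = -3 + (2 - 1) = -3 + 1 = -2)
q = -3332 (q = 28*(-2 - 117) = 28*(-119) = -3332)
-q = -1*(-3332) = 3332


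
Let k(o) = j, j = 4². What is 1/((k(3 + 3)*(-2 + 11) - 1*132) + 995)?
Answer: 1/1007 ≈ 0.00099305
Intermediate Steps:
j = 16
k(o) = 16
1/((k(3 + 3)*(-2 + 11) - 1*132) + 995) = 1/((16*(-2 + 11) - 1*132) + 995) = 1/((16*9 - 132) + 995) = 1/((144 - 132) + 995) = 1/(12 + 995) = 1/1007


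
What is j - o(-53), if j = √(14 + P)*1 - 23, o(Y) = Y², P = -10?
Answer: -2830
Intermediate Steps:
j = -21 (j = √(14 - 10)*1 - 23 = √4*1 - 23 = 2*1 - 23 = 2 - 23 = -21)
j - o(-53) = -21 - 1*(-53)² = -21 - 1*2809 = -21 - 2809 = -2830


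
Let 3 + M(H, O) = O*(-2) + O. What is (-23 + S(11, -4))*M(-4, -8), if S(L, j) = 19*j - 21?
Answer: -600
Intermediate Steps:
M(H, O) = -3 - O (M(H, O) = -3 + (O*(-2) + O) = -3 + (-2*O + O) = -3 - O)
S(L, j) = -21 + 19*j
(-23 + S(11, -4))*M(-4, -8) = (-23 + (-21 + 19*(-4)))*(-3 - 1*(-8)) = (-23 + (-21 - 76))*(-3 + 8) = (-23 - 97)*5 = -120*5 = -600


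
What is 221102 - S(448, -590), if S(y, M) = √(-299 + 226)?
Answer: 221102 - I*√73 ≈ 2.211e+5 - 8.544*I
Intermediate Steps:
S(y, M) = I*√73 (S(y, M) = √(-73) = I*√73)
221102 - S(448, -590) = 221102 - I*√73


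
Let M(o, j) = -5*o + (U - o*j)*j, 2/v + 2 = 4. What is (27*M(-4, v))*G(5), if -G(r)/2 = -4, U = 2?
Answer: 5616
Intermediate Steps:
v = 1 (v = 2/(-2 + 4) = 2/2 = 2*(1/2) = 1)
G(r) = 8 (G(r) = -2*(-4) = 8)
M(o, j) = -5*o + j*(2 - j*o) (M(o, j) = -5*o + (2 - o*j)*j = -5*o + (2 - j*o)*j = -5*o + j*(2 - j*o))
(27*M(-4, v))*G(5) = (27*(-5*(-4) + 2*1 - 1*(-4)*1**2))*8 = (27*(20 + 2 - 1*(-4)*1))*8 = (27*(20 + 2 + 4))*8 = (27*26)*8 = 702*8 = 5616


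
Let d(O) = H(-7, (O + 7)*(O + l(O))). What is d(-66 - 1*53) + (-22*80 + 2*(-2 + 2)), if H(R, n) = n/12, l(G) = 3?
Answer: -2032/3 ≈ -677.33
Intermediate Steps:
H(R, n) = n/12 (H(R, n) = n*(1/12) = n/12)
d(O) = (3 + O)*(7 + O)/12 (d(O) = ((O + 7)*(O + 3))/12 = ((7 + O)*(3 + O))/12 = ((3 + O)*(7 + O))/12 = (3 + O)*(7 + O)/12)
d(-66 - 1*53) + (-22*80 + 2*(-2 + 2)) = (7/4 + (-66 - 1*53)²/12 + 5*(-66 - 1*53)/6) + (-22*80 + 2*(-2 + 2)) = (7/4 + (-66 - 53)²/12 + 5*(-66 - 53)/6) + (-1760 + 2*0) = (7/4 + (1/12)*(-119)² + (⅚)*(-119)) + (-1760 + 0) = (7/4 + (1/12)*14161 - 595/6) - 1760 = (7/4 + 14161/12 - 595/6) - 1760 = 3248/3 - 1760 = -2032/3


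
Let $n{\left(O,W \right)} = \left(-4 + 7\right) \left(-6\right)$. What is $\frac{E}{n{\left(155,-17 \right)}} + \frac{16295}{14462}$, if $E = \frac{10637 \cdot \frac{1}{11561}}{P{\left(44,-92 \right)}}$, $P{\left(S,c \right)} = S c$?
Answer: $\frac{623943063817}{553750442784} \approx 1.1268$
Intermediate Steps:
$n{\left(O,W \right)} = -18$ ($n{\left(O,W \right)} = 3 \left(-6\right) = -18$)
$E = - \frac{967}{4254448}$ ($E = \frac{10637 \cdot \frac{1}{11561}}{44 \left(-92\right)} = \frac{10637 \cdot \frac{1}{11561}}{-4048} = \frac{967}{1051} \left(- \frac{1}{4048}\right) = - \frac{967}{4254448} \approx -0.00022729$)
$\frac{E}{n{\left(155,-17 \right)}} + \frac{16295}{14462} = - \frac{967}{4254448 \left(-18\right)} + \frac{16295}{14462} = \left(- \frac{967}{4254448}\right) \left(- \frac{1}{18}\right) + 16295 \cdot \frac{1}{14462} = \frac{967}{76580064} + \frac{16295}{14462} = \frac{623943063817}{553750442784}$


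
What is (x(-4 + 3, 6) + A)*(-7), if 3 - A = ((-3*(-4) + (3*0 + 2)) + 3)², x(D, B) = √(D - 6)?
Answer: 2002 - 7*I*√7 ≈ 2002.0 - 18.52*I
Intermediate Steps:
x(D, B) = √(-6 + D)
A = -286 (A = 3 - ((-3*(-4) + (3*0 + 2)) + 3)² = 3 - ((12 + (0 + 2)) + 3)² = 3 - ((12 + 2) + 3)² = 3 - (14 + 3)² = 3 - 1*17² = 3 - 1*289 = 3 - 289 = -286)
(x(-4 + 3, 6) + A)*(-7) = (√(-6 + (-4 + 3)) - 286)*(-7) = (√(-6 - 1) - 286)*(-7) = (√(-7) - 286)*(-7) = (I*√7 - 286)*(-7) = (-286 + I*√7)*(-7) = 2002 - 7*I*√7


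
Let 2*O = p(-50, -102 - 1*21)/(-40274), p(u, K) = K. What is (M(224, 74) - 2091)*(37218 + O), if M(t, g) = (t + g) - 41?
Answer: -2749015233279/40274 ≈ -6.8258e+7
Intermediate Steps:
M(t, g) = -41 + g + t (M(t, g) = (g + t) - 41 = -41 + g + t)
O = 123/80548 (O = ((-102 - 1*21)/(-40274))/2 = ((-102 - 21)*(-1/40274))/2 = (-123*(-1/40274))/2 = (½)*(123/40274) = 123/80548 ≈ 0.0015270)
(M(224, 74) - 2091)*(37218 + O) = ((-41 + 74 + 224) - 2091)*(37218 + 123/80548) = (257 - 2091)*(2997835587/80548) = -1834*2997835587/80548 = -2749015233279/40274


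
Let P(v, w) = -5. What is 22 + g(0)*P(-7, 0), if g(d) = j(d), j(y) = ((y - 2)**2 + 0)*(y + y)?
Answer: 22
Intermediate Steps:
j(y) = 2*y*(-2 + y)**2 (j(y) = ((-2 + y)**2 + 0)*(2*y) = (-2 + y)**2*(2*y) = 2*y*(-2 + y)**2)
g(d) = 2*d*(-2 + d)**2
22 + g(0)*P(-7, 0) = 22 + (2*0*(-2 + 0)**2)*(-5) = 22 + (2*0*(-2)**2)*(-5) = 22 + (2*0*4)*(-5) = 22 + 0*(-5) = 22 + 0 = 22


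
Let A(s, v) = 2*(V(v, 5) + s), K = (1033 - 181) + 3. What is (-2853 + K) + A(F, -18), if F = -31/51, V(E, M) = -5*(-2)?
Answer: -100940/51 ≈ -1979.2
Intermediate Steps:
V(E, M) = 10
F = -31/51 (F = -31*1/51 = -31/51 ≈ -0.60784)
K = 855 (K = 852 + 3 = 855)
A(s, v) = 20 + 2*s (A(s, v) = 2*(10 + s) = 20 + 2*s)
(-2853 + K) + A(F, -18) = (-2853 + 855) + (20 + 2*(-31/51)) = -1998 + (20 - 62/51) = -1998 + 958/51 = -100940/51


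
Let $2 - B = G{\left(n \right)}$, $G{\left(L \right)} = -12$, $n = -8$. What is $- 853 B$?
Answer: $-11942$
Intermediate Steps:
$B = 14$ ($B = 2 - -12 = 2 + 12 = 14$)
$- 853 B = \left(-853\right) 14 = -11942$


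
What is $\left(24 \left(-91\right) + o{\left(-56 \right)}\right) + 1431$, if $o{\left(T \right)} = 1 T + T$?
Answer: $-865$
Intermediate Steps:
$o{\left(T \right)} = 2 T$ ($o{\left(T \right)} = T + T = 2 T$)
$\left(24 \left(-91\right) + o{\left(-56 \right)}\right) + 1431 = \left(24 \left(-91\right) + 2 \left(-56\right)\right) + 1431 = \left(-2184 - 112\right) + 1431 = -2296 + 1431 = -865$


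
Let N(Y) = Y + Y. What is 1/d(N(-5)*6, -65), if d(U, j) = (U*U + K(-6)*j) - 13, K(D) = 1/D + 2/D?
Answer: 2/7239 ≈ 0.00027628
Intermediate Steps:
N(Y) = 2*Y
K(D) = 3/D (K(D) = 1/D + 2/D = 3/D)
d(U, j) = -13 + U² - j/2 (d(U, j) = (U*U + (3/(-6))*j) - 13 = (U² + (3*(-⅙))*j) - 13 = (U² - j/2) - 13 = -13 + U² - j/2)
1/d(N(-5)*6, -65) = 1/(-13 + ((2*(-5))*6)² - ½*(-65)) = 1/(-13 + (-10*6)² + 65/2) = 1/(-13 + (-60)² + 65/2) = 1/(-13 + 3600 + 65/2) = 1/(7239/2) = 2/7239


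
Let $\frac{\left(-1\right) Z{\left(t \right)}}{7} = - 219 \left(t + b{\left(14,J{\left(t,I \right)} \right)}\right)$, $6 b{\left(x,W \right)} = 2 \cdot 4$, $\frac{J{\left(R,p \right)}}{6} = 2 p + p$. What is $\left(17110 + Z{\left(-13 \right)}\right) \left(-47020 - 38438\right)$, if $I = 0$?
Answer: $66229950$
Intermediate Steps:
$J{\left(R,p \right)} = 18 p$ ($J{\left(R,p \right)} = 6 \left(2 p + p\right) = 6 \cdot 3 p = 18 p$)
$b{\left(x,W \right)} = \frac{4}{3}$ ($b{\left(x,W \right)} = \frac{2 \cdot 4}{6} = \frac{1}{6} \cdot 8 = \frac{4}{3}$)
$Z{\left(t \right)} = 2044 + 1533 t$ ($Z{\left(t \right)} = - 7 \left(- 219 \left(t + \frac{4}{3}\right)\right) = - 7 \left(- 219 \left(\frac{4}{3} + t\right)\right) = - 7 \left(-292 - 219 t\right) = 2044 + 1533 t$)
$\left(17110 + Z{\left(-13 \right)}\right) \left(-47020 - 38438\right) = \left(17110 + \left(2044 + 1533 \left(-13\right)\right)\right) \left(-47020 - 38438\right) = \left(17110 + \left(2044 - 19929\right)\right) \left(-85458\right) = \left(17110 - 17885\right) \left(-85458\right) = \left(-775\right) \left(-85458\right) = 66229950$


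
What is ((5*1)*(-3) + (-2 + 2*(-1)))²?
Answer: 361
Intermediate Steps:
((5*1)*(-3) + (-2 + 2*(-1)))² = (5*(-3) + (-2 - 2))² = (-15 - 4)² = (-19)² = 361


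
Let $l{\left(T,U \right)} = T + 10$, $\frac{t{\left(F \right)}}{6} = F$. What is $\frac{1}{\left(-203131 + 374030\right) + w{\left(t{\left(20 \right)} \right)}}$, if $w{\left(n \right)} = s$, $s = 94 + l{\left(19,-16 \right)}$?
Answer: $\frac{1}{171022} \approx 5.8472 \cdot 10^{-6}$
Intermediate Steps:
$t{\left(F \right)} = 6 F$
$l{\left(T,U \right)} = 10 + T$
$s = 123$ ($s = 94 + \left(10 + 19\right) = 94 + 29 = 123$)
$w{\left(n \right)} = 123$
$\frac{1}{\left(-203131 + 374030\right) + w{\left(t{\left(20 \right)} \right)}} = \frac{1}{\left(-203131 + 374030\right) + 123} = \frac{1}{170899 + 123} = \frac{1}{171022}$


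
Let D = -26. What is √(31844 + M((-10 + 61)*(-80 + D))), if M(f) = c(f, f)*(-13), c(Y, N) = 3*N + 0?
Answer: √242678 ≈ 492.62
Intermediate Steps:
c(Y, N) = 3*N
M(f) = -39*f (M(f) = (3*f)*(-13) = -39*f)
√(31844 + M((-10 + 61)*(-80 + D))) = √(31844 - 39*(-10 + 61)*(-80 - 26)) = √(31844 - 1989*(-106)) = √(31844 - 39*(-5406)) = √(31844 + 210834) = √242678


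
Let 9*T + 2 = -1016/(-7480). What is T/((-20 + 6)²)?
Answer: -83/78540 ≈ -0.0010568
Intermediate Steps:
T = -581/2805 (T = -2/9 + (-1016/(-7480))/9 = -2/9 + (-1016*(-1/7480))/9 = -2/9 + (⅑)*(127/935) = -2/9 + 127/8415 = -581/2805 ≈ -0.20713)
T/((-20 + 6)²) = -581/(2805*(-20 + 6)²) = -581/(2805*((-14)²)) = -581/2805/196 = -581/2805*1/196 = -83/78540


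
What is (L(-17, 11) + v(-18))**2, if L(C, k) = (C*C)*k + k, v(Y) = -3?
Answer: 10156969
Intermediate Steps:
L(C, k) = k + k*C**2 (L(C, k) = C**2*k + k = k*C**2 + k = k + k*C**2)
(L(-17, 11) + v(-18))**2 = (11*(1 + (-17)**2) - 3)**2 = (11*(1 + 289) - 3)**2 = (11*290 - 3)**2 = (3190 - 3)**2 = 3187**2 = 10156969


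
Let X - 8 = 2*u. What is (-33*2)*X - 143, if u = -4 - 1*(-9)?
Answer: -1331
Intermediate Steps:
u = 5 (u = -4 + 9 = 5)
X = 18 (X = 8 + 2*5 = 8 + 10 = 18)
(-33*2)*X - 143 = -33*2*18 - 143 = -66*18 - 143 = -1188 - 143 = -1331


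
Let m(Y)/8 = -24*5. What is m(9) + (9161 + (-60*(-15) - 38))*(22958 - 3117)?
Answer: 198865383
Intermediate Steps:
m(Y) = -960 (m(Y) = 8*(-24*5) = 8*(-120) = -960)
m(9) + (9161 + (-60*(-15) - 38))*(22958 - 3117) = -960 + (9161 + (-60*(-15) - 38))*(22958 - 3117) = -960 + (9161 + (900 - 38))*19841 = -960 + (9161 + 862)*19841 = -960 + 10023*19841 = -960 + 198866343 = 198865383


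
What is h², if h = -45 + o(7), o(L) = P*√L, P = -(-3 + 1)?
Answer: 2053 - 180*√7 ≈ 1576.8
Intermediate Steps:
P = 2 (P = -1*(-2) = 2)
o(L) = 2*√L
h = -45 + 2*√7 ≈ -39.708
h² = (-45 + 2*√7)²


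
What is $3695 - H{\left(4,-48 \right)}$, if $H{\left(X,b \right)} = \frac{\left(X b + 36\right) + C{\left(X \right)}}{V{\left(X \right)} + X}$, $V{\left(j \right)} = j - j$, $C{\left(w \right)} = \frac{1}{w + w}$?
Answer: $\frac{119487}{32} \approx 3734.0$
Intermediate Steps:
$C{\left(w \right)} = \frac{1}{2 w}$
$V{\left(j \right)} = 0$
$H{\left(X,b \right)} = \frac{36 + \frac{1}{2 X} + X b}{X}$ ($H{\left(X,b \right)} = \frac{\left(X b + 36\right) + \frac{1}{2 X}}{0 + X} = \frac{\left(36 + X b\right) + \frac{1}{2 X}}{X} = \frac{36 + \frac{1}{2 X} + X b}{X}$)
$3695 - H{\left(4,-48 \right)} = 3695 - \left(-48 + \frac{1}{2 \cdot 16} + \frac{36}{4}\right) = 3695 - \left(-48 + \frac{1}{2} \cdot \frac{1}{16} + 36 \cdot \frac{1}{4}\right) = 3695 - \left(-48 + \frac{1}{32} + 9\right) = 3695 - - \frac{1247}{32} = 3695 + \frac{1247}{32} = \frac{119487}{32}$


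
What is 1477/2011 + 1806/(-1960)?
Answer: -52639/281540 ≈ -0.18697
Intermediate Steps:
1477/2011 + 1806/(-1960) = 1477*(1/2011) + 1806*(-1/1960) = 1477/2011 - 129/140 = -52639/281540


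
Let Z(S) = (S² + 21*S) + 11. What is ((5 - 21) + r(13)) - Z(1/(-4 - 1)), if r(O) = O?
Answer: -246/25 ≈ -9.8400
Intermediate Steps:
Z(S) = 11 + S² + 21*S
((5 - 21) + r(13)) - Z(1/(-4 - 1)) = ((5 - 21) + 13) - (11 + (1/(-4 - 1))² + 21/(-4 - 1)) = (-16 + 13) - (11 + (1/(-5))² + 21/(-5)) = -3 - (11 + (-⅕)² + 21*(-⅕)) = -3 - (11 + 1/25 - 21/5) = -3 - 1*171/25 = -3 - 171/25 = -246/25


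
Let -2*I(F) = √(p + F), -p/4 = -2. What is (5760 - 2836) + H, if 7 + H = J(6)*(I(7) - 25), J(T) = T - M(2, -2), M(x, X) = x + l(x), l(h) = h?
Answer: 2867 - √15 ≈ 2863.1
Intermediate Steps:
p = 8 (p = -4*(-2) = 8)
M(x, X) = 2*x (M(x, X) = x + x = 2*x)
J(T) = -4 + T (J(T) = T - 2*2 = T - 1*4 = T - 4 = -4 + T)
I(F) = -√(8 + F)/2
H = -57 - √15 (H = -7 + (-4 + 6)*(-√(8 + 7)/2 - 25) = -7 + 2*(-√15/2 - 25) = -7 + 2*(-25 - √15/2) = -7 + (-50 - √15) = -57 - √15 ≈ -60.873)
(5760 - 2836) + H = (5760 - 2836) + (-57 - √15) = 2924 + (-57 - √15) = 2867 - √15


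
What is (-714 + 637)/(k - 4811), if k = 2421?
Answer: 77/2390 ≈ 0.032218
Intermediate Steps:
(-714 + 637)/(k - 4811) = (-714 + 637)/(2421 - 4811) = -77/(-2390) = -77*(-1/2390) = 77/2390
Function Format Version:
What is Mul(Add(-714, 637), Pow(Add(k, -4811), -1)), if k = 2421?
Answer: Rational(77, 2390) ≈ 0.032218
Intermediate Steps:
Mul(Add(-714, 637), Pow(Add(k, -4811), -1)) = Mul(Add(-714, 637), Pow(Add(2421, -4811), -1)) = Mul(-77, Pow(-2390, -1)) = Mul(-77, Rational(-1, 2390)) = Rational(77, 2390)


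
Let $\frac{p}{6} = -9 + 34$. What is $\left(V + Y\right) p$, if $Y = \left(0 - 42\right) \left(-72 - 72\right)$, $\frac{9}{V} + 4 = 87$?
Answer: $\frac{75298950}{83} \approx 9.0722 \cdot 10^{5}$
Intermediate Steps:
$V = \frac{9}{83}$ ($V = \frac{9}{-4 + 87} = \frac{9}{83} \approx 0.10843$)
$p = 150$ ($p = 6 \left(-9 + 34\right) = 6 \cdot 25 = 150$)
$Y = 6048$ ($Y = \left(-42\right) \left(-144\right) = 6048$)
$\left(V + Y\right) p = \left(\frac{9}{83} + 6048\right) 150 = \frac{501993}{83} \cdot 150 = \frac{75298950}{83}$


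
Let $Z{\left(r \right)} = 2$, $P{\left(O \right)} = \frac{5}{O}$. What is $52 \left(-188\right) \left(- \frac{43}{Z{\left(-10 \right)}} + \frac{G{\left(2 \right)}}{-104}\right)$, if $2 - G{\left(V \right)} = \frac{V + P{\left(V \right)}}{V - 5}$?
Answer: $210513$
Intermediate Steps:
$G{\left(V \right)} = 2 - \frac{V + \frac{5}{V}}{-5 + V}$ ($G{\left(V \right)} = 2 - \frac{V + \frac{5}{V}}{V - 5} = 2 - \frac{V + \frac{5}{V}}{-5 + V}$)
$52 \left(-188\right) \left(- \frac{43}{Z{\left(-10 \right)}} + \frac{G{\left(2 \right)}}{-104}\right) = 52 \left(-188\right) \left(- \frac{43}{2} + \frac{\frac{1}{2} \frac{1}{-5 + 2} \left(-5 - 2 \left(10 - 2\right)\right)}{-104}\right) = - 9776 \left(\left(-43\right) \frac{1}{2} + \frac{-5 - 2 \left(10 - 2\right)}{2 \left(-3\right)} \left(- \frac{1}{104}\right)\right) = - 9776 \left(- \frac{43}{2} + \frac{1}{2} \left(- \frac{1}{3}\right) \left(-5 - 2 \cdot 8\right) \left(- \frac{1}{104}\right)\right) = - 9776 \left(- \frac{43}{2} + \frac{1}{2} \left(- \frac{1}{3}\right) \left(-5 - 16\right) \left(- \frac{1}{104}\right)\right) = - 9776 \left(- \frac{43}{2} + \frac{1}{2} \left(- \frac{1}{3}\right) \left(-21\right) \left(- \frac{1}{104}\right)\right) = - 9776 \left(- \frac{43}{2} + \frac{7}{2} \left(- \frac{1}{104}\right)\right) = - 9776 \left(- \frac{43}{2} - \frac{7}{208}\right) = \left(-9776\right) \left(- \frac{4479}{208}\right) = 210513$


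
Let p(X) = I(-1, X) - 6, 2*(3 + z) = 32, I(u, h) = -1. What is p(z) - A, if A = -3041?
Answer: 3034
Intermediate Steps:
z = 13 (z = -3 + (½)*32 = -3 + 16 = 13)
p(X) = -7 (p(X) = -1 - 6 = -7)
p(z) - A = -7 - 1*(-3041) = -7 + 3041 = 3034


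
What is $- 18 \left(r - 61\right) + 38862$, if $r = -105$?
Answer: $41850$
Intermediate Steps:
$- 18 \left(r - 61\right) + 38862 = - 18 \left(-105 - 61\right) + 38862 = \left(-18\right) \left(-166\right) + 38862 = 2988 + 38862 = 41850$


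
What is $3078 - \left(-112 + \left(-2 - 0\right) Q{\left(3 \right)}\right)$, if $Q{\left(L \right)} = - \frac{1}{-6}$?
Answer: $\frac{9571}{3} \approx 3190.3$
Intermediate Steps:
$Q{\left(L \right)} = \frac{1}{6}$ ($Q{\left(L \right)} = \left(-1\right) \left(- \frac{1}{6}\right) = \frac{1}{6}$)
$3078 - \left(-112 + \left(-2 - 0\right) Q{\left(3 \right)}\right) = 3078 - \left(-112 + \left(-2 - 0\right) \frac{1}{6}\right) = 3078 - \left(-112 + \left(-2 + 0\right) \frac{1}{6}\right) = 3078 - \left(-112 - \frac{1}{3}\right) = 3078 - - \frac{337}{3} = 3078 + \frac{337}{3} = \frac{9571}{3}$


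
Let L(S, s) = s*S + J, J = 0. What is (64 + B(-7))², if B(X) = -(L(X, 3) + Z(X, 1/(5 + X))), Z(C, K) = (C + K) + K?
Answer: 8649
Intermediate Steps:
Z(C, K) = C + 2*K
L(S, s) = S*s (L(S, s) = s*S + 0 = S*s + 0 = S*s)
B(X) = -4*X - 2/(5 + X) (B(X) = -(X*3 + (X + 2/(5 + X))) = -(3*X + (X + 2/(5 + X))) = -(2/(5 + X) + 4*X) = -4*X - 2/(5 + X))
(64 + B(-7))² = (64 + 2*(-1 - 2*(-7)*(5 - 7))/(5 - 7))² = (64 + 2*(-1 - 2*(-7)*(-2))/(-2))² = (64 + 2*(-½)*(-1 - 28))² = (64 + 2*(-½)*(-29))² = (64 + 29)² = 93² = 8649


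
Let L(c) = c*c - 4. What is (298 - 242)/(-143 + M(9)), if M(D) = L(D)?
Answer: -28/33 ≈ -0.84848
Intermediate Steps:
L(c) = -4 + c² (L(c) = c² - 4 = -4 + c²)
M(D) = -4 + D²
(298 - 242)/(-143 + M(9)) = (298 - 242)/(-143 + (-4 + 9²)) = 56/(-143 + (-4 + 81)) = 56/(-143 + 77) = 56/(-66) = 56*(-1/66) = -28/33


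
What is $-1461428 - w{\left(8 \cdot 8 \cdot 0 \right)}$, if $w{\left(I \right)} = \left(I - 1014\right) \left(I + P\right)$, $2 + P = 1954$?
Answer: $517900$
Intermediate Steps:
$P = 1952$ ($P = -2 + 1954 = 1952$)
$w{\left(I \right)} = \left(-1014 + I\right) \left(1952 + I\right)$ ($w{\left(I \right)} = \left(I - 1014\right) \left(I + 1952\right) = \left(-1014 + I\right) \left(1952 + I\right)$)
$-1461428 - w{\left(8 \cdot 8 \cdot 0 \right)} = -1461428 - \left(-1979328 + \left(8 \cdot 8 \cdot 0\right)^{2} + 938 \cdot 8 \cdot 8 \cdot 0\right) = -1461428 - \left(-1979328 + \left(64 \cdot 0\right)^{2} + 938 \cdot 64 \cdot 0\right) = -1461428 - \left(-1979328 + 0^{2} + 938 \cdot 0\right) = -1461428 - \left(-1979328 + 0 + 0\right) = -1461428 - -1979328 = -1461428 + 1979328 = 517900$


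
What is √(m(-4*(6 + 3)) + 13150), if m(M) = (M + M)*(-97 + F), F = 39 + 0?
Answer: √17326 ≈ 131.63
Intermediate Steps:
F = 39
m(M) = -116*M (m(M) = (M + M)*(-97 + 39) = (2*M)*(-58) = -116*M)
√(m(-4*(6 + 3)) + 13150) = √(-(-464)*(6 + 3) + 13150) = √(-(-464)*9 + 13150) = √(-116*(-36) + 13150) = √(4176 + 13150) = √17326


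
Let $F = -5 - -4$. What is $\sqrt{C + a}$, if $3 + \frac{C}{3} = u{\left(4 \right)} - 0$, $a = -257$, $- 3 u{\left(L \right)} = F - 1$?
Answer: $2 i \sqrt{66} \approx 16.248 i$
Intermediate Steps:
$F = -1$ ($F = -5 + 4 = -1$)
$u{\left(L \right)} = \frac{2}{3}$ ($u{\left(L \right)} = - \frac{-1 - 1}{3} = \left(- \frac{1}{3}\right) \left(-2\right) = \frac{2}{3}$)
$C = -7$ ($C = -9 + 3 \left(\frac{2}{3} - 0\right) = -9 + 3 \left(\frac{2}{3} + 0\right) = -9 + 3 \cdot \frac{2}{3} = -9 + 2 = -7$)
$\sqrt{C + a} = \sqrt{-7 - 257} = \sqrt{-264} = 2 i \sqrt{66}$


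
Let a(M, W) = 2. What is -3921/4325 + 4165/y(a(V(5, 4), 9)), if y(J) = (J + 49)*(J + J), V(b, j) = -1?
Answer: 1012573/51900 ≈ 19.510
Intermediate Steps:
y(J) = 2*J*(49 + J) (y(J) = (49 + J)*(2*J) = 2*J*(49 + J))
-3921/4325 + 4165/y(a(V(5, 4), 9)) = -3921/4325 + 4165/((2*2*(49 + 2))) = -3921*1/4325 + 4165/((2*2*51)) = -3921/4325 + 4165/204 = -3921/4325 + 4165*(1/204) = -3921/4325 + 245/12 = 1012573/51900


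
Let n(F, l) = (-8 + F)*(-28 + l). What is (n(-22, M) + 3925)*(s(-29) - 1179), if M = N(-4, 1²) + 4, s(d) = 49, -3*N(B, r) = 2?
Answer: -5271450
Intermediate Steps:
N(B, r) = -⅔ (N(B, r) = -⅓*2 = -⅔)
M = 10/3 (M = -⅔ + 4 = 10/3 ≈ 3.3333)
n(F, l) = (-28 + l)*(-8 + F)
(n(-22, M) + 3925)*(s(-29) - 1179) = ((224 - 28*(-22) - 8*10/3 - 22*10/3) + 3925)*(49 - 1179) = ((224 + 616 - 80/3 - 220/3) + 3925)*(-1130) = (740 + 3925)*(-1130) = 4665*(-1130) = -5271450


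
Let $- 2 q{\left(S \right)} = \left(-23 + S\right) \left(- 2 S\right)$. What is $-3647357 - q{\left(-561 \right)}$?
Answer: $-3974981$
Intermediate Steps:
$q{\left(S \right)} = S \left(-23 + S\right)$ ($q{\left(S \right)} = - \frac{\left(-23 + S\right) \left(- 2 S\right)}{2} = - \frac{\left(-2\right) S \left(-23 + S\right)}{2} = S \left(-23 + S\right)$)
$-3647357 - q{\left(-561 \right)} = -3647357 - - 561 \left(-23 - 561\right) = -3647357 - \left(-561\right) \left(-584\right) = -3647357 - 327624 = -3974981$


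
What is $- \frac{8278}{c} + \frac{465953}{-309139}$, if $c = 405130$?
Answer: $- \frac{95665295766}{62620741535} \approx -1.5277$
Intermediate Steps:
$- \frac{8278}{c} + \frac{465953}{-309139} = - \frac{8278}{405130} + \frac{465953}{-309139} = \left(-8278\right) \frac{1}{405130} + 465953 \left(- \frac{1}{309139}\right) = - \frac{4139}{202565} - \frac{465953}{309139} = - \frac{95665295766}{62620741535}$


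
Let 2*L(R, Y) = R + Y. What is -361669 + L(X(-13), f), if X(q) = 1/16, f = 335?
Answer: -11568047/32 ≈ -3.6150e+5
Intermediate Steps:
X(q) = 1/16
L(R, Y) = R/2 + Y/2 (L(R, Y) = (R + Y)/2 = R/2 + Y/2)
-361669 + L(X(-13), f) = -361669 + ((1/2)*(1/16) + (1/2)*335) = -361669 + (1/32 + 335/2) = -361669 + 5361/32 = -11568047/32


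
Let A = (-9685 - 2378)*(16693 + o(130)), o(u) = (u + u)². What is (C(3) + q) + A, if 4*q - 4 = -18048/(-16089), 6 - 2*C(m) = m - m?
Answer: -5453240276661/5363 ≈ -1.0168e+9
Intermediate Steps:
C(m) = 3 (C(m) = 3 - (m - m)/2 = 3 - ½*0 = 3 + 0 = 3)
o(u) = 4*u² (o(u) = (2*u)² = 4*u²)
q = 6867/5363 (q = 1 + (-18048/(-16089))/4 = 1 + (-18048*(-1/16089))/4 = 1 + (¼)*(6016/5363) = 1 + 1504/5363 = 6867/5363 ≈ 1.2804)
A = -1016826459 (A = (-9685 - 2378)*(16693 + 4*130²) = -12063*(16693 + 4*16900) = -12063*(16693 + 67600) = -12063*84293 = -1016826459)
(C(3) + q) + A = (3 + 6867/5363) - 1016826459 = 22956/5363 - 1016826459 = -5453240276661/5363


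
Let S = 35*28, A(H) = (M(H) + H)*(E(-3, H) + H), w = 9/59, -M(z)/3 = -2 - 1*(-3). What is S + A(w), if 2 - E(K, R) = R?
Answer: 57484/59 ≈ 974.30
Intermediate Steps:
M(z) = -3 (M(z) = -3*(-2 - 1*(-3)) = -3*(-2 + 3) = -3*1 = -3)
E(K, R) = 2 - R
w = 9/59 (w = 9*(1/59) = 9/59 ≈ 0.15254)
A(H) = -6 + 2*H (A(H) = (-3 + H)*((2 - H) + H) = (-3 + H)*2 = -6 + 2*H)
S = 980
S + A(w) = 980 + (-6 + 2*(9/59)) = 980 + (-6 + 18/59) = 980 - 336/59 = 57484/59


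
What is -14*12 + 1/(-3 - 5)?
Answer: -1345/8 ≈ -168.13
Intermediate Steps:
-14*12 + 1/(-3 - 5) = -168 + 1/(-8) = -168 - ⅛ = -1345/8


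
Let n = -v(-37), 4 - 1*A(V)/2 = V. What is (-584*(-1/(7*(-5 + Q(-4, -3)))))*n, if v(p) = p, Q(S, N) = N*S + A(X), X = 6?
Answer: 21608/21 ≈ 1029.0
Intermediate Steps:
A(V) = 8 - 2*V
Q(S, N) = -4 + N*S (Q(S, N) = N*S + (8 - 2*6) = N*S + (8 - 12) = N*S - 4 = -4 + N*S)
n = 37 (n = -1*(-37) = 37)
(-584*(-1/(7*(-5 + Q(-4, -3)))))*n = -584*(-1/(7*(-5 + (-4 - 3*(-4)))))*37 = -584*(-1/(7*(-5 + (-4 + 12))))*37 = -584*(-1/(7*(-5 + 8)))*37 = -584/(3*(-7))*37 = -584/(-21)*37 = -584*(-1/21)*37 = (584/21)*37 = 21608/21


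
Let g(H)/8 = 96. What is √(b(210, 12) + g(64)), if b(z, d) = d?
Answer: 2*√195 ≈ 27.928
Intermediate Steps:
g(H) = 768 (g(H) = 8*96 = 768)
√(b(210, 12) + g(64)) = √(12 + 768) = √780 = 2*√195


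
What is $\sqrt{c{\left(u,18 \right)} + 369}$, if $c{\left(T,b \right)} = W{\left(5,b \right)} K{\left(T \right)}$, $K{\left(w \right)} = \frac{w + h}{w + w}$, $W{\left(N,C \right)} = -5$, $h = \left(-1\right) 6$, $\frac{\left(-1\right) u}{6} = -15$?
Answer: $\frac{10 \sqrt{33}}{3} \approx 19.149$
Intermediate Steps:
$u = 90$ ($u = \left(-6\right) \left(-15\right) = 90$)
$h = -6$
$K{\left(w \right)} = \frac{-6 + w}{2 w}$ ($K{\left(w \right)} = \frac{w - 6}{w + w} = \frac{-6 + w}{2 w}$)
$c{\left(T,b \right)} = - \frac{5 \left(-6 + T\right)}{2 T}$ ($c{\left(T,b \right)} = - 5 \frac{-6 + T}{2 T} = - \frac{5 \left(-6 + T\right)}{2 T}$)
$\sqrt{c{\left(u,18 \right)} + 369} = \sqrt{\left(- \frac{5}{2} + \frac{15}{90}\right) + 369} = \sqrt{\left(- \frac{5}{2} + 15 \cdot \frac{1}{90}\right) + 369} = \sqrt{\left(- \frac{5}{2} + \frac{1}{6}\right) + 369} = \sqrt{- \frac{7}{3} + 369} = \sqrt{\frac{1100}{3}} = \frac{10 \sqrt{33}}{3}$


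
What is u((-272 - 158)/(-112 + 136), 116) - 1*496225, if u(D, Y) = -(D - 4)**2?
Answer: -71525569/144 ≈ -4.9671e+5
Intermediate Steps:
u(D, Y) = -(-4 + D)**2
u((-272 - 158)/(-112 + 136), 116) - 1*496225 = -(-4 + (-272 - 158)/(-112 + 136))**2 - 1*496225 = -(-4 - 430/24)**2 - 496225 = -(-4 - 430*1/24)**2 - 496225 = -(-4 - 215/12)**2 - 496225 = -(-263/12)**2 - 496225 = -1*69169/144 - 496225 = -69169/144 - 496225 = -71525569/144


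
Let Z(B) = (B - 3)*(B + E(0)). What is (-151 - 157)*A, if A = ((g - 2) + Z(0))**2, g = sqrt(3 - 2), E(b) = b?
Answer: -308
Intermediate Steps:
g = 1 (g = sqrt(1) = 1)
Z(B) = B*(-3 + B) (Z(B) = (B - 3)*(B + 0) = (-3 + B)*B = B*(-3 + B))
A = 1 (A = ((1 - 2) + 0*(-3 + 0))**2 = (-1 + 0*(-3))**2 = (-1 + 0)**2 = (-1)**2 = 1)
(-151 - 157)*A = (-151 - 157)*1 = -308*1 = -308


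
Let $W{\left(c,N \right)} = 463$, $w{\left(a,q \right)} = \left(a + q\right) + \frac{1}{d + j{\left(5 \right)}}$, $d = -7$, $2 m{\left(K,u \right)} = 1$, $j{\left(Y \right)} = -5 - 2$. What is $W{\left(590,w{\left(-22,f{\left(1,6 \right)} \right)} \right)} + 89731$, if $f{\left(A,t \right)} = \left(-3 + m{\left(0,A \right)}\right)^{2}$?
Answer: $90194$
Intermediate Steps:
$j{\left(Y \right)} = -7$ ($j{\left(Y \right)} = -5 - 2 = -7$)
$m{\left(K,u \right)} = \frac{1}{2}$ ($m{\left(K,u \right)} = \frac{1}{2} \cdot 1 = \frac{1}{2}$)
$f{\left(A,t \right)} = \frac{25}{4}$ ($f{\left(A,t \right)} = \left(-3 + \frac{1}{2}\right)^{2} = \left(- \frac{5}{2}\right)^{2} = \frac{25}{4}$)
$w{\left(a,q \right)} = - \frac{1}{14} + a + q$ ($w{\left(a,q \right)} = \left(a + q\right) + \frac{1}{-7 - 7} = \left(a + q\right) + \frac{1}{-14} = \left(a + q\right) - \frac{1}{14} = - \frac{1}{14} + a + q$)
$W{\left(590,w{\left(-22,f{\left(1,6 \right)} \right)} \right)} + 89731 = 463 + 89731 = 90194$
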